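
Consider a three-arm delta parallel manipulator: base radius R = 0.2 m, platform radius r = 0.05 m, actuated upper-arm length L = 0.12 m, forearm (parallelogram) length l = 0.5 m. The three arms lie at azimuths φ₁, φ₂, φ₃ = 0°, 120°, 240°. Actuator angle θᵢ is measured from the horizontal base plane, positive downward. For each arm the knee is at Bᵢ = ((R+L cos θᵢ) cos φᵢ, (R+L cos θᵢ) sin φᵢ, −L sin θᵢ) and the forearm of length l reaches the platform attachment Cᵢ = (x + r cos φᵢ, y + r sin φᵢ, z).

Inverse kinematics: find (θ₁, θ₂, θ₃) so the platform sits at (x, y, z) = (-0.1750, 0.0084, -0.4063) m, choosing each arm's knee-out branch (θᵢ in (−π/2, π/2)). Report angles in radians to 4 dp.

rotate P by −φ1: (-0.1750, 0.0084, -0.4063)
  A cos θ + B sin θ = C:  0.3250·cos θ + -0.4063·sin θ = -0.1466
  γ=atan2(-0.4063,0.3250)=-0.8961;  ψ=arccos(-0.2817)=1.8564;  θ1=γ+ψ≈0.9602
rotate P by −φ2: (0.0948, 0.1474, -0.4063)
  A=0.0552, B=-0.4063, C=(l²−L²−A²−y'²−z²)/(2L)=0.1907
  θ2 = atan2(B,A) + arccos(C/0.4100) = -0.3485
arm 3 (φ=240.0°): x'=0.0802, y'=-0.1558
  e−x'=0.0698;  (l²−L²−(e−x')²−y'²−z²)/2L = 0.1725
  γ=atan2(-0.4063,0.0698)=-1.4007;  ψ=arccos(0.4184)=1.1392;  θ3=γ+ψ≈-0.2616

θ₁ = 0.9602, θ₂ = -0.3485, θ₃ = -0.2616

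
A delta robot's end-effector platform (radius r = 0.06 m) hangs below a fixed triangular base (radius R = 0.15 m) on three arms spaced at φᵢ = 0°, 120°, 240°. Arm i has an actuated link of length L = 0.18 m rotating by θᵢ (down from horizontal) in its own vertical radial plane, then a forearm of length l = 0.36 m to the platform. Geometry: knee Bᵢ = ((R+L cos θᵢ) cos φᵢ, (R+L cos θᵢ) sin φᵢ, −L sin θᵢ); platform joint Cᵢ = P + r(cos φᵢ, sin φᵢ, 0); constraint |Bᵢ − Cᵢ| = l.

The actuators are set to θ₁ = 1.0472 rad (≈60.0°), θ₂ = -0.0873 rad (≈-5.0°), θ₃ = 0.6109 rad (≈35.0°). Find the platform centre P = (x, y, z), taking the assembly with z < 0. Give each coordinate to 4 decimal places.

(-0.1321, 0.0866, -0.3131)

arm 1 at φ=0.0°: ρ1 = 0.1800;  S1 = (0.1800, 0.0000, -0.1559)
S2 = (0.2693·cos120.0°, 0.2693·sin120.0°, 0.0157) = (-0.1347, 0.2332, 0.0157)
φ3=240.0°: virtual centre (-0.1187, -0.2056, -0.1032), radius l
subtract pairs → two planes through P
[-0.6293 0.4665 0.3432]·P = 0.0161;  [-0.5974 -0.4113 0.1053]·P = 0.0103
det = 0.5375;  x = -0.0213+0.3539z,  y = 0.0058+-0.2582z
into |P−S₁|² = l²: 1.1919z² + 0.1663z + -0.0648 = 0;  Δ = 0.3364;  z = -0.3131 or 0.1735 → z<0 root = -0.3131
x = -0.1321, y = 0.0866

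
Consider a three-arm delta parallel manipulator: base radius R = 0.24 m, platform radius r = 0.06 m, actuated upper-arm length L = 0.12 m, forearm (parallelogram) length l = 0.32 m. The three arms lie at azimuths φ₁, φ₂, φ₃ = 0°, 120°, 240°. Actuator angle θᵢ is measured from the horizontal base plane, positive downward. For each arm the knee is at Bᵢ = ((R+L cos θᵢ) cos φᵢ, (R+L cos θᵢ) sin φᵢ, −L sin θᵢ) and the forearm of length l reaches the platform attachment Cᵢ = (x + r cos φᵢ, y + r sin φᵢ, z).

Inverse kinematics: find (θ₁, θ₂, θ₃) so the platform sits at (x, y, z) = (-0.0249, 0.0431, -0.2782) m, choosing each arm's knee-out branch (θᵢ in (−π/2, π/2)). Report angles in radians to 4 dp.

θ₁ = 1.0472, θ₂ = 0.5241, θ₃ = 1.0471

arm 1 (φ=0.0°): x'=-0.0249, y'=0.0431
  A cos θ + B sin θ = C:  0.2049·cos θ + -0.2782·sin θ = -0.1385
  θ1 = atan2(B,A) + arccos(C/0.3455) = 1.0472
arm 2 (φ=120.0°): x'=0.0498, y'=0.0000
  e−x'=0.1302;  (l²−L²−(e−x')²−y'²−z²)/2L = -0.0265
  √(A²+B²)=0.3072;  θ2 = -1.1330+1.6571 ≈ 0.5241
φ3=240.0° → target in arm frame (-0.0249, -0.0431)
  A cos θ + B sin θ = C:  0.2049·cos θ + -0.2782·sin θ = -0.1385
  θ3 = atan2(B,A) + arccos(C/0.3455) = 1.0471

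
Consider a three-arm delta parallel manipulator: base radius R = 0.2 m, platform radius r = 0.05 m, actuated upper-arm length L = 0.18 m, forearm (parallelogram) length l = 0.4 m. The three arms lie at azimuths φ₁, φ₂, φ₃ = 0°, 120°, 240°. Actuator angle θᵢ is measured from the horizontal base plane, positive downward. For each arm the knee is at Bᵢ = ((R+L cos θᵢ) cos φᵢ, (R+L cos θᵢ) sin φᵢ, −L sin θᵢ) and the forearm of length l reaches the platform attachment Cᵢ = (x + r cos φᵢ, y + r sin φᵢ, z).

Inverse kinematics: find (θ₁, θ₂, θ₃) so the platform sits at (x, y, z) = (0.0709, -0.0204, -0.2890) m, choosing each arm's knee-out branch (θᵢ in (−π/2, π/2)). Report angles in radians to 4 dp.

θ₁ = -0.0870, θ₂ = 0.6110, θ₃ = 0.4361

rotate P by −φ1: (0.0709, -0.0204, -0.2890)
  A cos θ + B sin θ = C:  0.0791·cos θ + -0.2890·sin θ = 0.1039
  γ=atan2(-0.2890,0.0791)=-1.3036;  ψ=arccos(0.3468)=1.2167;  θ1=γ+ψ≈-0.0870
rotate P by −φ2: (-0.0531, -0.0512, -0.2890)
  A=0.2031, B=-0.2890, C=(l²−L²−A²−y'²−z²)/(2L)=0.0006
  θ2 = atan2(B,A) + arccos(C/0.3532) = 0.6110
φ3=240.0° → target in arm frame (-0.0178, 0.0716)
  A cos θ + B sin θ = C:  0.1678·cos θ + -0.2890·sin θ = 0.0300
  γ=atan2(-0.2890,0.1678)=-1.0448;  ψ=arccos(0.0898)=1.4809;  θ3=γ+ψ≈0.4361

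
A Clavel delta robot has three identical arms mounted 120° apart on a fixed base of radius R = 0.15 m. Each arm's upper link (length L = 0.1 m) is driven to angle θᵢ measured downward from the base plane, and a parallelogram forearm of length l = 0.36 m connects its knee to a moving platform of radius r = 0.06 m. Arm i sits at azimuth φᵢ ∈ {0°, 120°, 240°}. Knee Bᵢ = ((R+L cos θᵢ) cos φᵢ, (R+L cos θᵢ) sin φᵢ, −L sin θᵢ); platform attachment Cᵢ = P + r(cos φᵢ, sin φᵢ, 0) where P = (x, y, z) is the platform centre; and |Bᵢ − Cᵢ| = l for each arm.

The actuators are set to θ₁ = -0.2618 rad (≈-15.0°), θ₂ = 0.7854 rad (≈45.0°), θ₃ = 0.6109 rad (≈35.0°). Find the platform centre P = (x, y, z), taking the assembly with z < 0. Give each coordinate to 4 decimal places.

φ1=0.0°: virtual centre (0.1866, 0.0000, 0.0259), radius l
φ2=120.0°: virtual centre (-0.0804, 0.1392, -0.0707), radius l
arm 3 at φ=240.0°: e+L cos θ3 = 0.1719;  O3 = (-0.0860, -0.1489, -0.0574)
|O₂|²−|O₁|² = -0.0047;  |O₃|²−|O₁|² = -0.0026
[-0.5339 0.2784 -0.1932]·P = -0.0047;  [-0.5451 -0.2978 -0.1665]·P = -0.0026
det = 0.3107;  x = 0.0068+-0.3343z,  y = -0.0036+0.0528z
quadratic in z: (1.1145)z²+(0.0680)z+(-0.0966)=0, √Δ=0.6598 → z ∈ {-0.3265, 0.2655}; z = -0.3265 (taking z<0)
x = 0.1160, y = -0.0209

(0.1160, -0.0209, -0.3265)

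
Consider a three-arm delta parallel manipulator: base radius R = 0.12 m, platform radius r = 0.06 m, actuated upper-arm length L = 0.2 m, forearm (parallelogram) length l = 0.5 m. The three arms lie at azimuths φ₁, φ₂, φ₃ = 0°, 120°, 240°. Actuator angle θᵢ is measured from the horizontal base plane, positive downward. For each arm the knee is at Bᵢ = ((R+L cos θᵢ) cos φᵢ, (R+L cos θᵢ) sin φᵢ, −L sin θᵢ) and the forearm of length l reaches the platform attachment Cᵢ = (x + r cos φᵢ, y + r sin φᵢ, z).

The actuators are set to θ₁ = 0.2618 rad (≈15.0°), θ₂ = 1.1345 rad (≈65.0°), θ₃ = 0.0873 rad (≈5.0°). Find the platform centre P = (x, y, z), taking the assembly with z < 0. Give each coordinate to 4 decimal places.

(0.1055, -0.2515, -0.4579)

φ1=0.0°: virtual centre (0.2532, 0.0000, -0.0518), radius l
φ2=120.0°: virtual centre (-0.0723, 0.1252, -0.1813), radius l
centre 3 = (0.2592·cos240.0°, 0.2592·sin240.0°, -0.0174) = (-0.1296, -0.2245, -0.0174)
|centre ₂|²−|centre ₁|² = -0.0130;  |centre ₃|²−|centre ₁|² = 0.0007
linear system: -0.6509x+0.2503y = -0.0130−-0.2590z; -0.7656x+-0.4490y = 0.0007−0.0687z
Cramer: x(z) = 0.0117-0.2048z;  y(z) = -0.0216+0.5021z
sphere 1 gives Az²+Bz+C=0 with A=1.2941, B=0.1807, C=-0.1886;  B²−4AC=1.0087;  roots -0.4579, 0.3182;  negative root z = -0.4579
x = 0.1055, y = -0.2515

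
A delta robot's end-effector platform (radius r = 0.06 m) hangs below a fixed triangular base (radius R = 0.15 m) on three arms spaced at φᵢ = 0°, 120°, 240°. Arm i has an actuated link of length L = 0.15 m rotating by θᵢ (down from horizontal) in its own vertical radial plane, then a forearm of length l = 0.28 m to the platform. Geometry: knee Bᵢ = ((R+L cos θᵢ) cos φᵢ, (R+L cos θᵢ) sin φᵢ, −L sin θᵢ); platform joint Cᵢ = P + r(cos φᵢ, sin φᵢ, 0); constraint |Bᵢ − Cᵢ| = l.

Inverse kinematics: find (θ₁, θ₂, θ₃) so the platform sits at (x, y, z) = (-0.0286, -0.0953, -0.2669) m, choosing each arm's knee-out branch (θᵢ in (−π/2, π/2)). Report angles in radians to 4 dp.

θ₁ = 0.8729, θ₂ = 1.0473, θ₃ = 0.1743

arm 1 (φ=0.0°): x'=-0.0286, y'=-0.0953
  A cos θ + B sin θ = C:  0.1186·cos θ + -0.2669·sin θ = -0.1283
  θ1 = atan2(B,A) + arccos(C/0.2921) = 0.8729
rotate P by −φ2: (-0.0682, 0.0724, -0.2669)
  e−x'=0.1582;  (l²−L²−(e−x')²−y'²−z²)/2L = -0.1521
  γ=atan2(-0.2669,0.1582)=-1.0356;  ψ=arccos(-0.4901)=2.0830;  θ2=γ+ψ≈1.0473
arm 3 (φ=240.0°): x'=0.0968, y'=0.0229
  A=-0.0068, B=-0.2669, C=(l²−L²−A²−y'²−z²)/(2L)=-0.0530
  θ3 = atan2(B,A) + arccos(C/0.2670) = 0.1743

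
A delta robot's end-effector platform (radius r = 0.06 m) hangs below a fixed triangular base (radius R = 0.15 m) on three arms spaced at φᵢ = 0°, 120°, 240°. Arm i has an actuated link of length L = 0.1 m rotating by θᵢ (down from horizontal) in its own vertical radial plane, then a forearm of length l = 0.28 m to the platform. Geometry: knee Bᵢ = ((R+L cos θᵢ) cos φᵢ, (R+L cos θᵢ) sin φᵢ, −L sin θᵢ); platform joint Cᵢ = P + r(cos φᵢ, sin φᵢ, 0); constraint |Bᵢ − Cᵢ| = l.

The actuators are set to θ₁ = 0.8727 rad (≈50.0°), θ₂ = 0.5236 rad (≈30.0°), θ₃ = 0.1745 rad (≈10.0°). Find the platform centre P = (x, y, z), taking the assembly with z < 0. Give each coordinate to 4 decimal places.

(-0.0552, -0.0292, -0.2601)

arm 1 at φ=0.0°: ρ1 = 0.1543;  O1 = (0.1543, 0.0000, -0.0766)
arm 2 at φ=120.0°: ρ2 = 0.1766;  O2 = (-0.0883, 0.1529, -0.0500)
O3 = (0.1885·cos240.0°, 0.1885·sin240.0°, -0.0174) = (-0.0942, -0.1632, -0.0174)
|O₂|²−|O₁|² = 0.0040;  |O₃|²−|O₁|² = 0.0062
linear system: -0.4852x+0.3059y = 0.0040−0.0532z; -0.4970x+-0.3265y = 0.0062−0.1185z
Cramer: x(z) = -0.0103+0.1727z;  y(z) = -0.0032+0.1000z
into |P−O₁|² = l²: 1.0398z² + 0.0957z + -0.0454 = 0;  Δ = 0.1982;  z = -0.2601 or 0.1680 → z<0 root = -0.2601
x = -0.0552, y = -0.0292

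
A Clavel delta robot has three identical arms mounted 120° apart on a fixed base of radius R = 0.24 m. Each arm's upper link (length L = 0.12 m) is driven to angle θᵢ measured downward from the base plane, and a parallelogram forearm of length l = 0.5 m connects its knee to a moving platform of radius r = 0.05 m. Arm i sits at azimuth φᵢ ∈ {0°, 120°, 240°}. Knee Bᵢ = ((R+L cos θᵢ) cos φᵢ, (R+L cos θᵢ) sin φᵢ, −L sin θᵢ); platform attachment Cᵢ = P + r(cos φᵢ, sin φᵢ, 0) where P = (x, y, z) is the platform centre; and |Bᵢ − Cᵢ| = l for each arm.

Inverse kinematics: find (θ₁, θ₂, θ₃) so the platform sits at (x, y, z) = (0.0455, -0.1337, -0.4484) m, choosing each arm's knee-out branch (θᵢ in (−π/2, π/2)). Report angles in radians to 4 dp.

arm 1 (φ=0.0°): x'=0.0455, y'=-0.1337
  A=0.1445, B=-0.4484, C=(l²−L²−A²−y'²−z²)/(2L)=-0.0176
  θ1 = atan2(B,A) + arccos(C/0.4711) = 0.3491
arm 2 (φ=120.0°): x'=-0.1385, y'=0.0274
  A cos θ + B sin θ = C:  0.3285·cos θ + -0.4484·sin θ = -0.3090
  θ2 = atan2(B,A) + arccos(C/0.5559) = 1.2217
rotate P by −φ3: (0.0930, 0.1063, -0.4484)
  e−x'=0.0970;  (l²−L²−(e−x')²−y'²−z²)/2L = 0.0577
  γ=atan2(-0.4484,0.0970)=-1.3578;  ψ=arccos(0.1258)=1.4447;  θ3=γ+ψ≈0.0869

θ₁ = 0.3491, θ₂ = 1.2217, θ₃ = 0.0869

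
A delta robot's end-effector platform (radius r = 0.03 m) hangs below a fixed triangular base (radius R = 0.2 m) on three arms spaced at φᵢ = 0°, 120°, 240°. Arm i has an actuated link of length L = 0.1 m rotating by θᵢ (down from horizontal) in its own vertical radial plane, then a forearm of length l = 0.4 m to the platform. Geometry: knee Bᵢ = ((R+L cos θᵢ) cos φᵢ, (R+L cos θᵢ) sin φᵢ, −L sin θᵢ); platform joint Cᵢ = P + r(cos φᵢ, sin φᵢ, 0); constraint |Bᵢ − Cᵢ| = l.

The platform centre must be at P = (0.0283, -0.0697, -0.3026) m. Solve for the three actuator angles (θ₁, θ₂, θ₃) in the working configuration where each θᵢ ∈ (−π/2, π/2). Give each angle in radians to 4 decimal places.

arm 1 (φ=0.0°): x'=0.0283, y'=-0.0697
  e−x'=0.1417;  (l²−L²−(e−x')²−y'²−z²)/2L = 0.1675
  γ=atan2(-0.3026,0.1417)=-1.1328;  ψ=arccos(0.5012)=1.0458;  θ1=γ+ψ≈-0.0871
rotate P by −φ2: (-0.0745, 0.0103, -0.3026)
  A cos θ + B sin θ = C:  0.2445·cos θ + -0.3026·sin θ = -0.0073
  γ=atan2(-0.3026,0.2445)=-0.8912;  ψ=arccos(-0.0188)=1.5896;  θ2=γ+ψ≈0.6984
φ3=240.0° → target in arm frame (0.0462, 0.0594)
  e−x'=0.1238;  (l²−L²−(e−x')²−y'²−z²)/2L = 0.1979
  √(A²+B²)=0.3269;  θ3 = -1.1825+0.9205 ≈ -0.2620

θ₁ = -0.0871, θ₂ = 0.6984, θ₃ = -0.2620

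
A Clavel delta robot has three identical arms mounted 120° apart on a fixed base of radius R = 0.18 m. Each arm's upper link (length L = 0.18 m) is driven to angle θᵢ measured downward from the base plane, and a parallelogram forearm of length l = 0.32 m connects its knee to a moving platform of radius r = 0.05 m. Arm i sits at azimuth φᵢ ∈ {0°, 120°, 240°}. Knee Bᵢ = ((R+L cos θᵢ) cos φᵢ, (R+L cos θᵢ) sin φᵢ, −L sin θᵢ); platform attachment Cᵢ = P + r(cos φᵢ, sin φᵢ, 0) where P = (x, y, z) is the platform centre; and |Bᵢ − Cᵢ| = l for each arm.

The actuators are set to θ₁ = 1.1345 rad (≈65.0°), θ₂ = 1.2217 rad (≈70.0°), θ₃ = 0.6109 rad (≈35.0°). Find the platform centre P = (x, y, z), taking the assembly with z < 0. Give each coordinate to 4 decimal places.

φ1=0.0°: virtual centre (0.2061, 0.0000, -0.1631), radius l
S2 = (0.1916·cos120.0°, 0.1916·sin120.0°, -0.1691) = (-0.0958, 0.1659, -0.1691)
φ3=240.0°: virtual centre (-0.1387, -0.2403, -0.1032), radius l
|S₂|²−|S₁|² = -0.0038;  |S₃|²−|S₁|² = 0.0186
linear system: -0.6037x+0.3318y = -0.0038−-0.0120z; -0.6896x+-0.4805y = 0.0186−0.1198z
det = 0.5189;  x = -0.0084+0.0655z,  y = -0.0266+0.1553z
into |P−S₁|² = l²: 1.0284z² + 0.2899z + -0.0291 = 0;  Δ = 0.2037;  z = -0.3604 or 0.0785 → z<0 root = -0.3604
x = -0.0320, y = -0.0826

(-0.0320, -0.0826, -0.3604)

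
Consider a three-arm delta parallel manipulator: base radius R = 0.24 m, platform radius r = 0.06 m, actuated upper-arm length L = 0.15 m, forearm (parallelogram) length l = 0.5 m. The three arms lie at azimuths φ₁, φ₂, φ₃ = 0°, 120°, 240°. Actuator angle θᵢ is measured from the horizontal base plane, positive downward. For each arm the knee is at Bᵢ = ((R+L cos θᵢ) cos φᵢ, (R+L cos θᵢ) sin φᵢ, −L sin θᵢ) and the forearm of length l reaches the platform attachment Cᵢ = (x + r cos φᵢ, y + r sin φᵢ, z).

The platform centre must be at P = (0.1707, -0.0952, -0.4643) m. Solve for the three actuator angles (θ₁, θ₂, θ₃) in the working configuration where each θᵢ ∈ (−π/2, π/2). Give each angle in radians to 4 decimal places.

θ₁ = 0.0001, θ₂ = 1.3965, θ₃ = 0.7856

φ1=0.0° → target in arm frame (0.1707, -0.0952)
  A=0.0093, B=-0.4643, C=(l²−L²−A²−y'²−z²)/(2L)=0.0093
  θ1 = atan2(B,A) + arccos(C/0.4644) = 0.0001
rotate P by −φ2: (-0.1678, -0.1002, -0.4643)
  A=0.3478, B=-0.4643, C=(l²−L²−A²−y'²−z²)/(2L)=-0.3969
  θ2 = atan2(B,A) + arccos(C/0.5801) = 1.3965
arm 3 (φ=240.0°): x'=-0.0029, y'=0.1954
  A cos θ + B sin θ = C:  0.1829·cos θ + -0.4643·sin θ = -0.1991
  γ=atan2(-0.4643,0.1829)=-1.1955;  ψ=arccos(-0.3989)=1.9811;  θ3=γ+ψ≈0.7856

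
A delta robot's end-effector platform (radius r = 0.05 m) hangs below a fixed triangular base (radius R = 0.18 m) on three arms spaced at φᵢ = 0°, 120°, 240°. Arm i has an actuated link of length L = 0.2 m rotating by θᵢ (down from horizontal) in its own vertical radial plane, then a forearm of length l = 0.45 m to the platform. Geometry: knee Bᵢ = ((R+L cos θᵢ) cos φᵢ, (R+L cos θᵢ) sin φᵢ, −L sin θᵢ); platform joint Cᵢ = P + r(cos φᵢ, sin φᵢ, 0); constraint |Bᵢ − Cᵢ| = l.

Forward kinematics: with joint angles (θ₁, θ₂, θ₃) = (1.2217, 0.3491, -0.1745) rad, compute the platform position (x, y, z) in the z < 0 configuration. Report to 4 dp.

arm 1 at φ=0.0°: ρ1 = 0.1984;  O1 = (0.1984, 0.0000, -0.1879)
arm 2 at φ=120.0°: ρ2 = 0.3179;  O2 = (-0.1590, 0.2753, -0.0684)
O3 = (0.3270·cos240.0°, 0.3270·sin240.0°, 0.0347) = (-0.1635, -0.2832, 0.0347)
subtract pairs → two planes through P
[-0.7148 0.5507 0.2391]·P = 0.0311;  [-0.7238 -0.5663 0.4453]·P = 0.0334
Cramer: x(z) = -0.0448+0.4738z;  y(z) = -0.0017+0.1808z
quadratic in z: (1.2572)z²+(0.1448)z+(-0.1080)=0, √Δ=0.7511 → z ∈ {-0.3563, 0.2411}; z = -0.3563 (taking z<0)
x = -0.2136, y = -0.0662

(-0.2136, -0.0662, -0.3563)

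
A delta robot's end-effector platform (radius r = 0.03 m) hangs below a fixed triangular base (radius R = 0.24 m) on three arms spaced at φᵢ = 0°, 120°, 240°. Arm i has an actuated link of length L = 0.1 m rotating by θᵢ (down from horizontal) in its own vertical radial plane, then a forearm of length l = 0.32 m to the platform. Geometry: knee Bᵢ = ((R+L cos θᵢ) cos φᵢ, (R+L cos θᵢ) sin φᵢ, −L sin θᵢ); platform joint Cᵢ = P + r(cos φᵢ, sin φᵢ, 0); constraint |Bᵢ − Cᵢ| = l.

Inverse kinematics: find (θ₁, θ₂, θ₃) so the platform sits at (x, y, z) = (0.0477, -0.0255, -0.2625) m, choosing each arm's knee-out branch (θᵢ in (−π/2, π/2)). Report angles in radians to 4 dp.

arm 1 (φ=0.0°): x'=0.0477, y'=-0.0255
  A cos θ + B sin θ = C:  0.1623·cos θ + -0.2625·sin θ = -0.0175
  √(A²+B²)=0.3086;  θ1 = -1.0170+1.6275 ≈ 0.6105
arm 2 (φ=120.0°): x'=-0.0459, y'=-0.0286
  A cos θ + B sin θ = C:  0.2559·cos θ + -0.2625·sin θ = -0.2141
  θ2 = atan2(B,A) + arccos(C/0.3666) = 1.3964
φ3=240.0° → target in arm frame (-0.0018, 0.0541)
  e−x'=0.2118;  (l²−L²−(e−x')²−y'²−z²)/2L = -0.1214
  γ=atan2(-0.2625,0.2118)=-0.8920;  ψ=arccos(-0.3599)=1.9389;  θ3=γ+ψ≈1.0469

θ₁ = 0.6105, θ₂ = 1.3964, θ₃ = 1.0469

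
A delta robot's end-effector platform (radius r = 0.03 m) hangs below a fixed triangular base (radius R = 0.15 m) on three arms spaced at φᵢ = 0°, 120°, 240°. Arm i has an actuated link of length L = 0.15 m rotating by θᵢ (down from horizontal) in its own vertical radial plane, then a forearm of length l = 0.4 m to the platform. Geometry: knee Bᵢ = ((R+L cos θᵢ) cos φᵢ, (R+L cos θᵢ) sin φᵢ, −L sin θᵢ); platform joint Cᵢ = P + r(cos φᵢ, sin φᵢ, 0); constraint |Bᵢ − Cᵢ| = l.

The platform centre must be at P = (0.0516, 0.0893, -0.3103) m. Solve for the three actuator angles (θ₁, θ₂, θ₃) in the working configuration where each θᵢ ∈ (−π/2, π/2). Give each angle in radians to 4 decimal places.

θ₁ = -0.0873, θ₂ = -0.0869, θ₃ = 0.6983

φ1=0.0° → target in arm frame (0.0516, 0.0893)
  A=0.0684, B=-0.3103, C=(l²−L²−A²−y'²−z²)/(2L)=0.0952
  θ1 = atan2(B,A) + arccos(C/0.3177) = -0.0873
arm 2 (φ=120.0°): x'=0.0515, y'=-0.0893
  A=0.0685, B=-0.3103, C=(l²−L²−A²−y'²−z²)/(2L)=0.0952
  θ2 = atan2(B,A) + arccos(C/0.3178) = -0.0869
φ3=240.0° → target in arm frame (-0.1031, 0.0000)
  A cos θ + B sin θ = C:  0.2231·cos θ + -0.3103·sin θ = -0.0286
  γ=atan2(-0.3103,0.2231)=-0.9474;  ψ=arccos(-0.0748)=1.6457;  θ3=γ+ψ≈0.6983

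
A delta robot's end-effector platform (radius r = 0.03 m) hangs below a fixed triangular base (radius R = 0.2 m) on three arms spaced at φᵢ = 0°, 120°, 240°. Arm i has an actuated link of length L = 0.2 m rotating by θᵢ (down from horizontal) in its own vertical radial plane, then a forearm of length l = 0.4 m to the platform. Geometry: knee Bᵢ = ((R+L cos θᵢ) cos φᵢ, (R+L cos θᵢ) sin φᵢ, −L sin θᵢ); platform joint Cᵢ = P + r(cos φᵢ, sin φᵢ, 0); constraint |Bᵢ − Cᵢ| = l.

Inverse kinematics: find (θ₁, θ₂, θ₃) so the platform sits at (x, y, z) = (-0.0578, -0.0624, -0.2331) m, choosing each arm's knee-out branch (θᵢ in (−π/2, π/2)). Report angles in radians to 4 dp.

θ₁ = 0.6981, θ₂ = 0.5236, θ₃ = -0.2613

rotate P by −φ1: (-0.0578, -0.0624, -0.2331)
  A cos θ + B sin θ = C:  0.2278·cos θ + -0.2331·sin θ = 0.0247
  θ1 = atan2(B,A) + arccos(C/0.3259) = 0.6981
arm 2 (φ=120.0°): x'=-0.0251, y'=0.0813
  A cos θ + B sin θ = C:  0.1951·cos θ + -0.2331·sin θ = 0.0525
  √(A²+B²)=0.3040;  θ2 = -0.8738+1.3974 ≈ 0.5236
φ3=240.0° → target in arm frame (0.0829, -0.0189)
  e−x'=0.0871;  (l²−L²−(e−x')²−y'²−z²)/2L = 0.1443
  √(A²+B²)=0.2488;  θ3 = -1.2134+0.9520 ≈ -0.2613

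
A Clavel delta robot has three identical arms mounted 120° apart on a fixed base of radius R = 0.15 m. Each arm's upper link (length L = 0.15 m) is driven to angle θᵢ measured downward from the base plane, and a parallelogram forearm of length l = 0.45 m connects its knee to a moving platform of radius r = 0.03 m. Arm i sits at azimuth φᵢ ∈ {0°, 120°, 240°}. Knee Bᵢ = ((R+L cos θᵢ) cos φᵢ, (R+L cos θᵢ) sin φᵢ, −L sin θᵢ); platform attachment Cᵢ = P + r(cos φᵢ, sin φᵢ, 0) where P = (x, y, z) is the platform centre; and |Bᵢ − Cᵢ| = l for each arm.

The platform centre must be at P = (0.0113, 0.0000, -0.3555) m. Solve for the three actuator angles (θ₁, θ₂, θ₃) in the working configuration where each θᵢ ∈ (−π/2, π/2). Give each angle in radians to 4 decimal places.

φ1=0.0° → target in arm frame (0.0113, 0.0000)
  A cos θ + B sin θ = C:  0.1087·cos θ + -0.3555·sin θ = 0.1393
  √(A²+B²)=0.3717;  θ1 = -1.2741+1.1866 ≈ -0.0875
arm 2 (φ=120.0°): x'=-0.0056, y'=-0.0098
  A=0.1256, B=-0.3555, C=(l²−L²−A²−y'²−z²)/(2L)=0.1258
  θ2 = atan2(B,A) + arccos(C/0.3771) = -0.0004
φ3=240.0° → target in arm frame (-0.0057, 0.0098)
  A cos θ + B sin θ = C:  0.1257·cos θ + -0.3555·sin θ = 0.1258
  θ3 = atan2(B,A) + arccos(C/0.3771) = -0.0004

θ₁ = -0.0875, θ₂ = -0.0004, θ₃ = -0.0004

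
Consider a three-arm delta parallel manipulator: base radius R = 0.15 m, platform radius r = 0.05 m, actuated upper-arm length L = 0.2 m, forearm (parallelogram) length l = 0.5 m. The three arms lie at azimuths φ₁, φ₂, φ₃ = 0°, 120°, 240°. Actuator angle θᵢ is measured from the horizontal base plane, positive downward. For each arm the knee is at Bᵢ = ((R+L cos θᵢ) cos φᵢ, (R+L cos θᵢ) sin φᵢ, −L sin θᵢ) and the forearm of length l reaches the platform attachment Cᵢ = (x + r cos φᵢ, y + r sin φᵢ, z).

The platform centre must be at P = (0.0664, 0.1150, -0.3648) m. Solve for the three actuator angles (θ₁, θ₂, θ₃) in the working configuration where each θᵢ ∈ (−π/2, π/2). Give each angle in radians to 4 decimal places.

θ₁ = -0.3493, θ₂ = -0.3493, θ₃ = 0.4363

arm 1 (φ=0.0°): x'=0.0664, y'=0.1150
  A cos θ + B sin θ = C:  0.0336·cos θ + -0.3648·sin θ = 0.1564
  √(A²+B²)=0.3663;  θ1 = -1.4790+1.1297 ≈ -0.3493
φ2=120.0° → target in arm frame (0.0664, -0.1150)
  e−x'=0.0336;  (l²−L²−(e−x')²−y'²−z²)/2L = 0.1564
  θ2 = atan2(B,A) + arccos(C/0.3663) = -0.3493
rotate P by −φ3: (-0.1328, 0.0000, -0.3648)
  A cos θ + B sin θ = C:  0.2328·cos θ + -0.3648·sin θ = 0.0568
  θ3 = atan2(B,A) + arccos(C/0.4327) = 0.4363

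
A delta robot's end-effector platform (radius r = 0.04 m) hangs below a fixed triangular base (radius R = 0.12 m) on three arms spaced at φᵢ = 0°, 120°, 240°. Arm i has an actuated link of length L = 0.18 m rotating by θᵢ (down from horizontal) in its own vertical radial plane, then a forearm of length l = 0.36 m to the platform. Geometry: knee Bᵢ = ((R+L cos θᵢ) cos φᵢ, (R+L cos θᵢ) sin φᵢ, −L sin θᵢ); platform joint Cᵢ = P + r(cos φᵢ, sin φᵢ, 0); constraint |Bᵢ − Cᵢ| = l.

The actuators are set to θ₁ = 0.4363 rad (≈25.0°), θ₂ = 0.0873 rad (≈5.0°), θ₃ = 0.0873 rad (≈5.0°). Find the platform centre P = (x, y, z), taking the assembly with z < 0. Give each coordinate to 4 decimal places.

centre 1 = (0.2431·cos0.0°, 0.2431·sin0.0°, -0.0761) = (0.2431, 0.0000, -0.0761)
φ2=120.0°: virtual centre (-0.1297, 0.2246, -0.0157), radius l
arm 3 at φ=240.0°: e+L cos θ3 = 0.2593;  centre 3 = (-0.1297, -0.2246, -0.0157)
subtract pairs → two planes through P
linear system: -0.7456x+0.4491y = 0.0026−0.1207z; -0.7456x+-0.4491y = 0.0026−0.1207z
det = 0.6698;  x = -0.0035+0.1619z,  y = 0.0000+0.0000z
sphere 1 gives Az²+Bz+C=0 with A=1.0262, B=0.0723, C=-0.0630;  B²−4AC=0.2638;  roots -0.2855, 0.2150;  negative root z = -0.2855
x = -0.0497, y = 0.0000

(-0.0497, 0.0000, -0.2855)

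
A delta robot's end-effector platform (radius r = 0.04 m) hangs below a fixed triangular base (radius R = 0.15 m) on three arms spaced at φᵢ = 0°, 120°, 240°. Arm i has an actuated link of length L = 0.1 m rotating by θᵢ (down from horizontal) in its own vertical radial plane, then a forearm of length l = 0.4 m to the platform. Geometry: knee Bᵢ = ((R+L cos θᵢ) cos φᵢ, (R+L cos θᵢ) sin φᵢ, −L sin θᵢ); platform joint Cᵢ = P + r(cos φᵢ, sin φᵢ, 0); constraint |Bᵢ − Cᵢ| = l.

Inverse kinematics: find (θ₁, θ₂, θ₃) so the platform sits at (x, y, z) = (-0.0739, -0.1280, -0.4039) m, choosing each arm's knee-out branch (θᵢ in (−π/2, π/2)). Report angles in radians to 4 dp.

θ₁ = 1.2219, θ₂ = 1.2219, θ₃ = 0.0872

φ1=0.0° → target in arm frame (-0.0739, -0.1280)
  e−x'=0.1839;  (l²−L²−(e−x')²−y'²−z²)/2L = -0.3167
  θ1 = atan2(B,A) + arccos(C/0.4438) = 1.2219
rotate P by −φ2: (-0.0739, 0.1280, -0.4039)
  A cos θ + B sin θ = C:  0.1839·cos θ + -0.4039·sin θ = -0.3167
  γ=atan2(-0.4039,0.1839)=-1.1435;  ψ=arccos(-0.7136)=2.3654;  θ2=γ+ψ≈1.2219
arm 3 (φ=240.0°): x'=0.1478, y'=0.0000
  e−x'=-0.0378;  (l²−L²−(e−x')²−y'²−z²)/2L = -0.0728
  γ=atan2(-0.4039,-0.0378)=-1.6641;  ψ=arccos(-0.1795)=1.7513;  θ3=γ+ψ≈0.0872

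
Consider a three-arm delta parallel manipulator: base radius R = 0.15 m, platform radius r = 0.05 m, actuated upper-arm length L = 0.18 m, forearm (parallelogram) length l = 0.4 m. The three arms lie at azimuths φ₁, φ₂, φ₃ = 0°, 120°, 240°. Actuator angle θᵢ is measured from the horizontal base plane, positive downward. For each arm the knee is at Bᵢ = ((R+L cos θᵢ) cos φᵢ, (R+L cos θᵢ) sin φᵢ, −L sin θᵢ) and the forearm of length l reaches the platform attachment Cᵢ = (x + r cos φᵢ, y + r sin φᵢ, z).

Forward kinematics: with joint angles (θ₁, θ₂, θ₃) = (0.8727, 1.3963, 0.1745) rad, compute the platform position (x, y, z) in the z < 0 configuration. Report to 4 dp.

(0.0023, -0.2086, -0.4043)

arm 1 at φ=0.0°: e+L cos θ1 = 0.2157;  S1 = (0.2157, 0.0000, -0.1379)
arm 2 at φ=120.0°: e+L cos θ2 = 0.1313;  S2 = (-0.0656, 0.1137, -0.1773)
arm 3 at φ=240.0°: e+L cos θ3 = 0.2773;  S3 = (-0.1386, -0.2401, -0.0313)
eliminate P² terms by subtracting sphere 1 from 2 and 3
linear system: -0.5626x+0.2273y = -0.0169−-0.0787z; -0.7087x+-0.4802y = 0.0123−0.2133z
det = 0.4313;  x = 0.0123+0.0247z,  y = -0.0438+0.4076z
sphere 1 gives Az²+Bz+C=0 with A=1.1668, B=0.2300, C=-0.0977;  B²−4AC=0.5089;  roots -0.4043, 0.2071;  negative root z = -0.4043
x = 0.0023, y = -0.2086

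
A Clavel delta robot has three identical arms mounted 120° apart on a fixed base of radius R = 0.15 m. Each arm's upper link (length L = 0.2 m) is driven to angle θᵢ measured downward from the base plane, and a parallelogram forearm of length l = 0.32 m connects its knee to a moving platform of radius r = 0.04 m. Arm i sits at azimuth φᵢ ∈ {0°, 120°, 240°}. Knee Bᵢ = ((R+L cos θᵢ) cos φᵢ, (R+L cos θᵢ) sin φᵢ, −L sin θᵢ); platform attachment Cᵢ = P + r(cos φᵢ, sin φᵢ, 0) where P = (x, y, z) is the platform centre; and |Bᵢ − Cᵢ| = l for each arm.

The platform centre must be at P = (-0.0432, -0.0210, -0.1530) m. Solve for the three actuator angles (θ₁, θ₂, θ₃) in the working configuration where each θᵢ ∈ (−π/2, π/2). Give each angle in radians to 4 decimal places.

θ₁ = 0.6110, θ₂ = 0.2619, θ₃ = -0.0877

arm 1 (φ=0.0°): x'=-0.0432, y'=-0.0210
  e−x'=0.1532;  (l²−L²−(e−x')²−y'²−z²)/2L = 0.0377
  γ=atan2(-0.1530,0.1532)=-0.7847;  ψ=arccos(0.1741)=1.3958;  θ1=γ+ψ≈0.6110
arm 2 (φ=120.0°): x'=0.0034, y'=0.0479
  e−x'=0.1066;  (l²−L²−(e−x')²−y'²−z²)/2L = 0.0633
  γ=atan2(-0.1530,0.1066)=-0.9623;  ψ=arccos(0.3397)=1.2242;  θ2=γ+ψ≈0.2619
φ3=240.0° → target in arm frame (0.0398, -0.0269)
  A=0.0702, B=-0.1530, C=(l²−L²−A²−y'²−z²)/(2L)=0.0833
  γ=atan2(-0.1530,0.0702)=-1.1406;  ψ=arccos(0.4951)=1.0529;  θ3=γ+ψ≈-0.0877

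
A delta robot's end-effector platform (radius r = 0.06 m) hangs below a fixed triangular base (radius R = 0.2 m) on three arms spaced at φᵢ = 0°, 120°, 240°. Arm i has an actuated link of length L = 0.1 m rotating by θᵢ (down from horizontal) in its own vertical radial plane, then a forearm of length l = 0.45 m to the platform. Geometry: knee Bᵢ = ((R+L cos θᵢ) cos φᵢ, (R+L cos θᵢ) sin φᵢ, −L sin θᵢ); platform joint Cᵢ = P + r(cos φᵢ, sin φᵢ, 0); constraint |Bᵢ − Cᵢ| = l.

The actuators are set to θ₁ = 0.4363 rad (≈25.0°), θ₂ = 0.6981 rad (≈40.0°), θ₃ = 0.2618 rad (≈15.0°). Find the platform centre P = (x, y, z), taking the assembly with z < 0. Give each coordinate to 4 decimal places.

arm 1 at φ=0.0°: (R−r)+L cos θ1 = 0.2306;  centre 1 = (0.2306, 0.0000, -0.0423)
centre 2 = (0.2166·cos120.0°, 0.2166·sin120.0°, -0.0643) = (-0.1083, 0.1876, -0.0643)
centre 3 = (0.2366·cos240.0°, 0.2366·sin240.0°, -0.0259) = (-0.1183, -0.2049, -0.0259)
subtract pairs → two planes through P
plane₁₂: -0.6779x+0.3752y+-0.0440z = -0.0039
det = 0.5396;  x = 0.0018+-0.0107z,  y = -0.0072+0.0981z
quadratic in z: (1.0097)z²+(0.0880)z+(-0.1483)=0, √Δ=0.7789 → z ∈ {-0.4293, 0.3421}; z = -0.4293 (taking z<0)
x = 0.0064, y = -0.0493

(0.0064, -0.0493, -0.4293)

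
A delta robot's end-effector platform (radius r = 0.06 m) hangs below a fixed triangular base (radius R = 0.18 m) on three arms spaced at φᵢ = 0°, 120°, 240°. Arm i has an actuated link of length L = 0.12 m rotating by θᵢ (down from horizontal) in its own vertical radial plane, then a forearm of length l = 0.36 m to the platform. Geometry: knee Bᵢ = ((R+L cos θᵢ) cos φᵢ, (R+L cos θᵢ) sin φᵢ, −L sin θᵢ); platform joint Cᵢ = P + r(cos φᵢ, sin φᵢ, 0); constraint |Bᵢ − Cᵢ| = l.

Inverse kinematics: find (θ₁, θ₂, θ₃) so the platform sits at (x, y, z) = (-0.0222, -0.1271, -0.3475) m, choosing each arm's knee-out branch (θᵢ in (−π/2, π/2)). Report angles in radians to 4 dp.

arm 1 (φ=0.0°): x'=-0.0222, y'=-0.1271
  A=0.1422, B=-0.3475, C=(l²−L²−A²−y'²−z²)/(2L)=-0.1747
  γ=atan2(-0.3475,0.1422)=-1.1824;  ψ=arccos(-0.4653)=2.0548;  θ1=γ+ψ≈0.8724
φ2=120.0° → target in arm frame (-0.0990, 0.0828)
  A=0.2190, B=-0.3475, C=(l²−L²−A²−y'²−z²)/(2L)=-0.2515
  θ2 = atan2(B,A) + arccos(C/0.4107) = 1.2212
arm 3 (φ=240.0°): x'=0.1212, y'=0.0443
  A cos θ + B sin θ = C:  -0.0012·cos θ + -0.3475·sin θ = -0.0313
  √(A²+B²)=0.3475;  θ3 = -1.5742+1.6611 ≈ 0.0869

θ₁ = 0.8724, θ₂ = 1.2212, θ₃ = 0.0869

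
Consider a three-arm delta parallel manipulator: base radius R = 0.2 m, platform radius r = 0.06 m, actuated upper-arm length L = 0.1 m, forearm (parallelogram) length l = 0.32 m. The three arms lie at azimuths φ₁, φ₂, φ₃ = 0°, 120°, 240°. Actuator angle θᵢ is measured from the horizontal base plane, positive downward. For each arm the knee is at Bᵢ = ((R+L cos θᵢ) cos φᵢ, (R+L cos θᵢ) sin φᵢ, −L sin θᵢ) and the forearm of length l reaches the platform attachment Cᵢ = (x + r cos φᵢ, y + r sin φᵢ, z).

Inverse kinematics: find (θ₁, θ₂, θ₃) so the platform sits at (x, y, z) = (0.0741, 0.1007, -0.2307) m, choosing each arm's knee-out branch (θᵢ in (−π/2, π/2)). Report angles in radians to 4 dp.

θ₁ = -0.2623, θ₂ = -0.0005, θ₃ = 1.3083

arm 1 (φ=0.0°): x'=0.0741, y'=0.1007
  A cos θ + B sin θ = C:  0.0659·cos θ + -0.2307·sin θ = 0.1235
  √(A²+B²)=0.2399;  θ1 = -1.2926+1.0302 ≈ -0.2623
arm 2 (φ=120.0°): x'=0.0502, y'=-0.1145
  e−x'=0.0898;  (l²−L²−(e−x')²−y'²−z²)/2L = 0.0900
  γ=atan2(-0.2307,0.0898)=-1.1994;  ψ=arccos(0.3633)=1.1990;  θ2=γ+ψ≈-0.0005
arm 3 (φ=240.0°): x'=-0.1243, y'=0.0138
  A=0.2643, B=-0.2307, C=(l²−L²−A²−y'²−z²)/(2L)=-0.1542
  √(A²+B²)=0.3508;  θ3 = -0.7177+2.0260 ≈ 1.3083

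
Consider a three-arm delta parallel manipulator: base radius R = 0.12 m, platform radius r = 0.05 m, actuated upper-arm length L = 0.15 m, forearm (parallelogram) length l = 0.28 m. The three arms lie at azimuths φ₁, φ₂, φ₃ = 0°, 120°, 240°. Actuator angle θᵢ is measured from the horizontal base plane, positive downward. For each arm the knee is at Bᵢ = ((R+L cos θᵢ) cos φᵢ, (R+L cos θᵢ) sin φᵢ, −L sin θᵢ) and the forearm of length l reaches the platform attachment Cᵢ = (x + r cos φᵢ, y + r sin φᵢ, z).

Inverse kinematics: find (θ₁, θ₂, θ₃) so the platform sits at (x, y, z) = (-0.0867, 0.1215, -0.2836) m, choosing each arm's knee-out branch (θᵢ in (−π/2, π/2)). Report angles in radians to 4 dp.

θ₁ = 1.2214, θ₂ = 0.0874, θ₃ = 1.1342

arm 1 (φ=0.0°): x'=-0.0867, y'=0.1215
  A cos θ + B sin θ = C:  0.1567·cos θ + -0.2836·sin θ = -0.2128
  θ1 = atan2(B,A) + arccos(C/0.3240) = 1.2214
arm 2 (φ=120.0°): x'=0.1486, y'=0.0143
  A cos θ + B sin θ = C:  -0.0786·cos θ + -0.2836·sin θ = -0.1030
  θ2 = atan2(B,A) + arccos(C/0.2943) = 0.0874
rotate P by −φ3: (-0.0619, -0.1358, -0.2836)
  A=0.1319, B=-0.2836, C=(l²−L²−A²−y'²−z²)/(2L)=-0.2012
  γ=atan2(-0.2836,0.1319)=-1.1355;  ψ=arccos(-0.6434)=2.2697;  θ3=γ+ψ≈1.1342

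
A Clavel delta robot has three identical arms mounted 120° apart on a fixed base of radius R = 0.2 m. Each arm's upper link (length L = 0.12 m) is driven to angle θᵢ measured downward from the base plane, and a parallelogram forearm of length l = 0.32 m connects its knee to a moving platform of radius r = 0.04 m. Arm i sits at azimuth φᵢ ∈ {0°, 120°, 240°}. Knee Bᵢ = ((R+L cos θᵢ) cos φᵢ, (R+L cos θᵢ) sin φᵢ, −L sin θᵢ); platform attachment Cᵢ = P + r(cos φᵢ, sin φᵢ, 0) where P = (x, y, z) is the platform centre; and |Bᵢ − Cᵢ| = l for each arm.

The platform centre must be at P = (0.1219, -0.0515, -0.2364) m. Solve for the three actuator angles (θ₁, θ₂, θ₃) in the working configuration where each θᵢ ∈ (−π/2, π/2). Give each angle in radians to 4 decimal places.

φ1=0.0° → target in arm frame (0.1219, -0.0515)
  A cos θ + B sin θ = C:  0.0381·cos θ + -0.2364·sin θ = 0.1167
  γ=atan2(-0.2364,0.0381)=-1.4110;  ψ=arccos(0.4874)=1.0617;  θ1=γ+ψ≈-0.3493
rotate P by −φ2: (-0.1056, -0.0798, -0.2364)
  e−x'=0.2656;  (l²−L²−(e−x')²−y'²−z²)/2L = -0.1866
  θ2 = atan2(B,A) + arccos(C/0.3555) = 1.3958
arm 3 (φ=240.0°): x'=-0.0163, y'=0.1313
  A cos θ + B sin θ = C:  0.1763·cos θ + -0.2364·sin θ = -0.0676
  γ=atan2(-0.2364,0.1763)=-0.9299;  ψ=arccos(-0.2293)=1.8021;  θ3=γ+ψ≈0.8723

θ₁ = -0.3493, θ₂ = 1.3958, θ₃ = 0.8723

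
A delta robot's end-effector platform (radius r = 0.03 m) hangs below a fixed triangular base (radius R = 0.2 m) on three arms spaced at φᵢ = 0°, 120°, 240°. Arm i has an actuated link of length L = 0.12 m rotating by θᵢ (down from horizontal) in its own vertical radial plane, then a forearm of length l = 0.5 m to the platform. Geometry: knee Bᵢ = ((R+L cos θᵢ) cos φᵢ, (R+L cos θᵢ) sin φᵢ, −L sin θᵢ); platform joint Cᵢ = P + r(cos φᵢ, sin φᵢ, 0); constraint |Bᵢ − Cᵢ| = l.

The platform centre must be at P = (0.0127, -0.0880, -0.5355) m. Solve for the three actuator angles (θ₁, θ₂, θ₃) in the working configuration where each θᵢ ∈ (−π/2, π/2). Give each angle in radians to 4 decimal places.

rotate P by −φ1: (0.0127, -0.0880, -0.5355)
  e−x'=0.1573;  (l²−L²−(e−x')²−y'²−z²)/2L = -0.3485
  √(A²+B²)=0.5581;  θ1 = -1.2851+2.2452 ≈ 0.9602
rotate P by −φ2: (-0.0826, 0.0330, -0.5355)
  A=0.2526, B=-0.5355, C=(l²−L²−A²−y'²−z²)/(2L)=-0.4835
  θ2 = atan2(B,A) + arccos(C/0.5921) = 1.3962
arm 3 (φ=240.0°): x'=0.0699, y'=0.0550
  A cos θ + B sin θ = C:  0.1001·cos θ + -0.5355·sin θ = -0.2676
  √(A²+B²)=0.5448;  θ3 = -1.3859+2.0842 ≈ 0.6982

θ₁ = 0.9602, θ₂ = 1.3962, θ₃ = 0.6982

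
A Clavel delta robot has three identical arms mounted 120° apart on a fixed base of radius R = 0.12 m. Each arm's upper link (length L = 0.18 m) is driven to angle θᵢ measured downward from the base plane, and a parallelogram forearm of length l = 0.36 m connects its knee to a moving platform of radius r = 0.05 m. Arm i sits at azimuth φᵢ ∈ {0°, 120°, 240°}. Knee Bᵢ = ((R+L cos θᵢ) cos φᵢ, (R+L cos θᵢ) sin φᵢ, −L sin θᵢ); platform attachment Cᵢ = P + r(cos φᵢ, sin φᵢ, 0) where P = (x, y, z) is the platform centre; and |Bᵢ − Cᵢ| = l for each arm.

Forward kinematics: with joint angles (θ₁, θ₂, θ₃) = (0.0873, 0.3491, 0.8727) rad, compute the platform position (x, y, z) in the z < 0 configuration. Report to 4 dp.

(0.0901, 0.0846, -0.3273)

arm 1 at φ=0.0°: ρ1 = 0.2493;  S1 = (0.2493, 0.0000, -0.0157)
arm 2 at φ=120.0°: ρ2 = 0.2391;  S2 = (-0.1196, 0.2071, -0.0616)
S3 = (0.1857·cos240.0°, 0.1857·sin240.0°, -0.1379) = (-0.0928, -0.1608, -0.1379)
eliminate P² terms by subtracting sphere 1 from 2 and 3
linear system: -0.7378x+0.4142y = -0.0014−-0.0918z; -0.6843x+-0.3216y = -0.0089−-0.2444z
det = 0.5207;  x = 0.0080+-0.2511z,  y = 0.0107+-0.2257z
quadratic in z: (1.1140)z²+(0.1477)z+(-0.0710)=0, √Δ=0.5815 → z ∈ {-0.3273, 0.1947}; z = -0.3273 (taking z<0)
x = 0.0901, y = 0.0846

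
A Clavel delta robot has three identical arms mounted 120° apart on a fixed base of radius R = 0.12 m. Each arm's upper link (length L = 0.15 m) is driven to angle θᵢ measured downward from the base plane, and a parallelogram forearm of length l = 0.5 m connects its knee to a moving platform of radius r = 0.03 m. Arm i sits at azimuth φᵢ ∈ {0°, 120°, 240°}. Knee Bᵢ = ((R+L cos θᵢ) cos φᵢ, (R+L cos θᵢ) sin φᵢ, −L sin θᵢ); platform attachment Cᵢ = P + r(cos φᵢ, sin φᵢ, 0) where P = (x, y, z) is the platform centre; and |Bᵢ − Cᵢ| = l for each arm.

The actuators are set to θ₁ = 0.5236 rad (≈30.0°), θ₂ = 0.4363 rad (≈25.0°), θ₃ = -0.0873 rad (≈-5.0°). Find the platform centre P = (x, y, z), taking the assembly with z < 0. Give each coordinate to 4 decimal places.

φ1=0.0°: virtual centre (0.2199, 0.0000, -0.0750), radius l
φ2=120.0°: virtual centre (-0.1130, 0.1957, -0.0634), radius l
φ3=240.0°: virtual centre (-0.1197, -0.2074, 0.0131), radius l
|centre ₂|²−|centre ₁|² = 0.0011;  |centre ₃|²−|centre ₁|² = 0.0035
[-0.6658 0.3914 0.0232]·P = 0.0011;  [-0.6792 -0.4147 0.1762]·P = 0.0035
det = 0.5419;  x = -0.0034+0.1450z,  y = -0.0030+0.1873z
quadratic in z: (1.0561)z²+(0.0841)z+(-0.1945)=0, √Δ=0.9104 → z ∈ {-0.4708, 0.3912}; z = -0.4708 (taking z<0)
x = -0.0716, y = -0.0911

(-0.0716, -0.0911, -0.4708)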